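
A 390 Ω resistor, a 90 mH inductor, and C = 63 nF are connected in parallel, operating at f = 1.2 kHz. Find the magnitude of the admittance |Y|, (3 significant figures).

ω = 2πf = 7540 rad/s
X_L = ωL = 679 Ω
X_C = 1/(ωC) = 2110 Ω
Parallel: admittances add. Y = 1/R + 1/(jωL) + jωC
Y = (0.00256 − j0.000999) S
|Y| = 0.00275 S → |Z| = 1/|Y| = 363 Ω, ∠Z = −∠Y = 21.3°

2.75 mS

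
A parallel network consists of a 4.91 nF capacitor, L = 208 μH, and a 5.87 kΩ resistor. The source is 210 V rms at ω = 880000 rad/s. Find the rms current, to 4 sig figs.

242.6 mA

X_L = ωL = 183.0 Ω
X_C = 1/(ωC) = 231.4 Ω
Parallel: admittances add. Y = 1/R + 1/(jωL) + jωC
Y = (0.0001704 − j0.001142) S
|Y| = 0.001155 S → |Z| = 1/|Y| = 865.7 Ω, ∠Z = −∠Y = 81.52°
I = V/|Z| = 210/865.7 = 242.6 mA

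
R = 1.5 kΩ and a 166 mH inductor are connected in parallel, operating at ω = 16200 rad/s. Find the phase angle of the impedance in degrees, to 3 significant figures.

29.2°

X_L = ωL = 2690 Ω
Parallel: admittances add. Y = 1/R + 1/(jωL)
Y = (0.000667 − j0.000372) S
|Y| = 0.000763 S → |Z| = 1/|Y| = 1310 Ω, ∠Z = −∠Y = 29.2°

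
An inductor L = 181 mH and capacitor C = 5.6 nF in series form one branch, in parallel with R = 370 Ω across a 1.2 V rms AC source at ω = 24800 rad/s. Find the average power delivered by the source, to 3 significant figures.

X_L = ωL = 4490 Ω
X_C = 1/(ωC) = 7200 Ω
Branch 1: Z₁ = R = 370 Ω
Branch 2 (series LC): Z₂ = j(X_L − X_C) = −j2710 Ω
Parallel: Z = Z₁Z₂/(Z₁+Z₂), |Z| = 367 Ω, ∠Z = -7.77°
I = V/|Z| = 3.27 mA
P = VI cos φ = 1.2 × 0.00327 × cos(-7.77°) = 3.89 mW

3.89 mW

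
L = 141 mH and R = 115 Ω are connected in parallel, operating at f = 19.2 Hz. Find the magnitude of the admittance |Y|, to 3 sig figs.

59.4 mS

ω = 2πf = 120.6 rad/s
X_L = ωL = 17.0 Ω
Parallel: admittances add. Y = 1/R + 1/(jωL)
Y = (0.00870 − j0.0588) S
|Y| = 0.0594 S → |Z| = 1/|Y| = 16.8 Ω, ∠Z = −∠Y = 81.6°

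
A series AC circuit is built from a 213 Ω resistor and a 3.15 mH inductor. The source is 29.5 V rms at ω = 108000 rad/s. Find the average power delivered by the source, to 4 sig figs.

1.151 W

X_L = ωL = 340.2 Ω
Z = 213.0 + j340.2 Ω
|Z| = √(213.0² + 340.2²) = 401.4 Ω
∠Z = arctan(340.2/213.0) = 57.95°
I = V/|Z| = 73.50 mA
P = VI cos φ = 29.5 × 0.07350 × cos(57.95°) = 1.151 W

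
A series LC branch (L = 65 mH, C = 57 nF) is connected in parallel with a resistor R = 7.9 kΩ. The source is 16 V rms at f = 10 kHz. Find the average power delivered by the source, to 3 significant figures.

32.4 mW

ω = 2πf = 62830 rad/s
X_L = ωL = 4080 Ω
X_C = 1/(ωC) = 279 Ω
Branch 1: Z₁ = R = 7900 Ω
Branch 2 (series LC): Z₂ = j(X_L − X_C) = j3800 Ω
Parallel: Z = Z₁Z₂/(Z₁+Z₂), |Z| = 3430 Ω, ∠Z = 64.3°
I = V/|Z| = 4.67 mA
P = VI cos φ = 16 × 0.00467 × cos(64.3°) = 32.4 mW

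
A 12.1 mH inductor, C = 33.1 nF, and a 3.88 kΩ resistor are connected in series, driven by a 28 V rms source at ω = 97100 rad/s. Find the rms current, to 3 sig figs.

X_L = ωL = 1170 Ω
X_C = 1/(ωC) = 311 Ω
Net reactance X = X_L − X_C = 864 Ω
Z = 3880 + j864 Ω
|Z| = √(3880² + 864²) = 3970 Ω
I = V/|Z| = 28/3970 = 7.04 mA

7.04 mA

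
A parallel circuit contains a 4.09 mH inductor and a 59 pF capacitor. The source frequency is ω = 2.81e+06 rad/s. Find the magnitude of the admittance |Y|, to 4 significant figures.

X_L = ωL = 11490 Ω
X_C = 1/(ωC) = 6032 Ω
Parallel: admittances add. Y = 1/(jωL) + jωC
Y = (0 + j7.878e-05) S
|Y| = 7.878e-05 S → |Z| = 1/|Y| = 12690 Ω, ∠Z = −∠Y = -90.00°

78.78 μS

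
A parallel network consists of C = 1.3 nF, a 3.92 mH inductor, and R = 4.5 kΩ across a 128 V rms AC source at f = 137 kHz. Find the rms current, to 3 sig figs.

109 mA

ω = 2πf = 860800 rad/s
X_L = ωL = 3370 Ω
X_C = 1/(ωC) = 894 Ω
Parallel: admittances add. Y = 1/R + 1/(jωL) + jωC
Y = (0.000222 + j0.000823) S
|Y| = 0.000852 S → |Z| = 1/|Y| = 1170 Ω, ∠Z = −∠Y = -74.9°
I = V/|Z| = 128/1170 = 109 mA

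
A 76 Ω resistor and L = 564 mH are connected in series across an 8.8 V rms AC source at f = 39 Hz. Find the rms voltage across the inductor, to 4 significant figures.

7.711 V

ω = 2πf = 245.0 rad/s
X_L = ωL = 138.2 Ω
Z = 76.00 + j138.2 Ω
|Z| = √(76.00² + 138.2²) = 157.7 Ω
I = V/|Z| = 55.79 mA
V_L = I·|Z_L| = 0.05579 × 138.2 = 7.711 V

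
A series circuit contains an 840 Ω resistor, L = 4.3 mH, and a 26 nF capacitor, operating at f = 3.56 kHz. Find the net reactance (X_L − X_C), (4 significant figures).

-1623 Ω

ω = 2πf = 22370 rad/s
X_L = ωL = 96.18 Ω
X_C = 1/(ωC) = 1719 Ω
X = 96.18 − 1719 = -1623 Ω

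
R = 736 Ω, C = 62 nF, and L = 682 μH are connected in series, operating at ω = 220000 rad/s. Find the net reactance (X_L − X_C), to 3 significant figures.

X_L = ωL = 150 Ω
X_C = 1/(ωC) = 73.3 Ω
X = 150 − 73.3 = 76.7 Ω

76.7 Ω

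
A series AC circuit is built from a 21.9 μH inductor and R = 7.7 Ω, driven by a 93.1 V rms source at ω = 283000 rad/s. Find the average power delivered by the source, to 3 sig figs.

X_L = ωL = 6.20 Ω
Z = 7.70 + j6.20 Ω
|Z| = √(7.70² + 6.20²) = 9.88 Ω
∠Z = arctan(6.20/7.70) = 38.8°
I = V/|Z| = 9.42 A
P = VI cos φ = 93.1 × 9.42 × cos(38.8°) = 683 W

683 W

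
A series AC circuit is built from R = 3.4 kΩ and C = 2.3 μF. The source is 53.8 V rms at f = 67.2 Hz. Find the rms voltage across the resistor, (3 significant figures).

51.5 V

ω = 2πf = 422.2 rad/s
X_C = 1/(ωC) = 1030 Ω
Z = 3400 − j1030 Ω
|Z| = √(3400² + 1030²) = 3550 Ω
I = V/|Z| = 15.1 mA
V_R = I·|Z_R| = 0.0151 × 3400 = 51.5 V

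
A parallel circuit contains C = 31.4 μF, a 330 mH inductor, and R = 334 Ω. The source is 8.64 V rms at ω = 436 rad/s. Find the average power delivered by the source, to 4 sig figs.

223.5 mW

X_L = ωL = 143.9 Ω
X_C = 1/(ωC) = 73.04 Ω
Parallel: admittances add. Y = 1/R + 1/(jωL) + jωC
Y = (0.002994 + j0.006740) S
|Y| = 0.007375 S → |Z| = 1/|Y| = 135.6 Ω, ∠Z = −∠Y = -66.05°
I = V/|Z| = 63.72 mA
P = VI cos φ = 8.64 × 0.06372 × cos(-66.05°) = 223.5 mW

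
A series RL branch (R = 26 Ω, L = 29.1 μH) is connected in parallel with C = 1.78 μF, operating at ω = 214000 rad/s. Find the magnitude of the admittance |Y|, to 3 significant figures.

X_L = ωL = 6.23 Ω
X_C = 1/(ωC) = 2.63 Ω
Branch 1 (R+jX_L): Z₁ = 26.0 + j6.23 Ω, |Z₁| = 26.7 Ω
Branch 2 (−jX_C): Z₂ = −j2.63 Ω
Parallel: Z = Z₁Z₂/(Z₁+Z₂), |Z| = 2.67 Ω, ∠Z = -84.4°
|Y| = 1/|Z| = 374 mS

374 mS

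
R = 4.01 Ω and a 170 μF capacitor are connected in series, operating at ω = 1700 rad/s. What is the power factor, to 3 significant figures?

X_C = 1/(ωC) = 3.46 Ω
Z = 4.01 − j3.46 Ω
|Z| = √(4.01² + 3.46²) = 5.30 Ω
∠Z = arctan(-3.46/4.01) = -40.8°
cos φ = cos(-40.8°) = 0.757

0.757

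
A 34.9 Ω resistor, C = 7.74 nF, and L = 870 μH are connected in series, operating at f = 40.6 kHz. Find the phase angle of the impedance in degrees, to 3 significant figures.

-83.0°

ω = 2πf = 255100 rad/s
X_L = ωL = 222 Ω
X_C = 1/(ωC) = 506 Ω
Net reactance X = X_L − X_C = -285 Ω
Z = 34.9 − j285 Ω
|Z| = √(34.9² + 285²) = 287 Ω
∠Z = arctan(-285/34.9) = -83.0°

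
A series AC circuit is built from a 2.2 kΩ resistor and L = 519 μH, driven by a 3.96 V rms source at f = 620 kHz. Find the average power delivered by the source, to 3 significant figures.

3.86 mW

ω = 2πf = 3.896e+06 rad/s
X_L = ωL = 2020 Ω
Z = 2200 + j2020 Ω
|Z| = √(2200² + 2020²) = 2990 Ω
∠Z = arctan(2020/2200) = 42.6°
I = V/|Z| = 1.33 mA
P = VI cos φ = 3.96 × 0.00133 × cos(42.6°) = 3.86 mW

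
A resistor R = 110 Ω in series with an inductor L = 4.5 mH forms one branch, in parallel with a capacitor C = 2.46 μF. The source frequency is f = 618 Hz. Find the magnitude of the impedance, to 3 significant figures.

83.1 Ω

ω = 2πf = 3883 rad/s
X_L = ωL = 17.5 Ω
X_C = 1/(ωC) = 105 Ω
Branch 1 (R+jX_L): Z₁ = 110 + j17.5 Ω, |Z₁| = 111 Ω
Branch 2 (−jX_C): Z₂ = −j105 Ω
Parallel: Z = Z₁Z₂/(Z₁+Z₂), |Z| = 83.1 Ω, ∠Z = -42.6°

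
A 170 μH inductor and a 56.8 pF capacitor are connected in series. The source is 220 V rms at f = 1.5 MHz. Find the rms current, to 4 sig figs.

ω = 2πf = 9.425e+06 rad/s
X_L = ωL = 1602 Ω
X_C = 1/(ωC) = 1868 Ω
Net reactance X = X_L − X_C = -265.8 Ω
Z = − j265.8 Ω
|Z| = √(0² + 265.8²) = 265.8 Ω
I = V/|Z| = 220/265.8 = 827.7 mA

827.7 mA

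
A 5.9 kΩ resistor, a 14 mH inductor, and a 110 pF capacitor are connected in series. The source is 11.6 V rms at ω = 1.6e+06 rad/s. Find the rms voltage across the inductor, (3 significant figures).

X_L = ωL = 22400 Ω
X_C = 1/(ωC) = 5680 Ω
Net reactance X = X_L − X_C = 16700 Ω
Z = 5900 + j16700 Ω
|Z| = √(5900² + 16700²) = 17700 Ω
I = V/|Z| = 654 μA
V_L = I·|Z_L| = 0.000654 × 22400 = 14.7 V

14.7 V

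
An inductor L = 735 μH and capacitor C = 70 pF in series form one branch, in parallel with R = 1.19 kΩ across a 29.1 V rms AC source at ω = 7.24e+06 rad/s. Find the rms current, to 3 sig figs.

X_L = ωL = 5320 Ω
X_C = 1/(ωC) = 1970 Ω
Branch 1: Z₁ = R = 1190 Ω
Branch 2 (series LC): Z₂ = j(X_L − X_C) = j3350 Ω
Parallel: Z = Z₁Z₂/(Z₁+Z₂), |Z| = 1120 Ω, ∠Z = 19.6°
I = V/|Z| = 29.1/1120 = 26.0 mA

26.0 mA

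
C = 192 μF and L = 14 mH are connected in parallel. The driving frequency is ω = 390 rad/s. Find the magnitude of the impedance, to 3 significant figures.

X_L = ωL = 5.46 Ω
X_C = 1/(ωC) = 13.4 Ω
Parallel: admittances add. Y = 1/(jωL) + jωC
Y = (0 − j0.108) S
|Y| = 0.108 S → |Z| = 1/|Y| = 9.24 Ω, ∠Z = −∠Y = 90.0°

9.24 Ω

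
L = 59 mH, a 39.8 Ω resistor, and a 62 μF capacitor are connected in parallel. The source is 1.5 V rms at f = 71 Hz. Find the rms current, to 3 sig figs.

40.8 mA

ω = 2πf = 446.1 rad/s
X_L = ωL = 26.3 Ω
X_C = 1/(ωC) = 36.2 Ω
Parallel: admittances add. Y = 1/R + 1/(jωL) + jωC
Y = (0.0251 − j0.0103) S
|Y| = 0.0272 S → |Z| = 1/|Y| = 36.8 Ω, ∠Z = −∠Y = 22.4°
I = V/|Z| = 1.5/36.8 = 40.8 mA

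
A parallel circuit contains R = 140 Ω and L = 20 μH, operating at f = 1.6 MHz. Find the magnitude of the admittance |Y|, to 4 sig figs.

ω = 2πf = 1.005e+07 rad/s
X_L = ωL = 201.1 Ω
Parallel: admittances add. Y = 1/R + 1/(jωL)
Y = (0.007143 − j0.004974) S
|Y| = 0.008704 S → |Z| = 1/|Y| = 114.9 Ω, ∠Z = −∠Y = 34.85°

8.704 mS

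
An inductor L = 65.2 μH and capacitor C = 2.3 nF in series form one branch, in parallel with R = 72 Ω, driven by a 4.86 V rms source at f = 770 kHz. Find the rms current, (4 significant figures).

ω = 2πf = 4.838e+06 rad/s
X_L = ωL = 315.4 Ω
X_C = 1/(ωC) = 89.87 Ω
Branch 1: Z₁ = R = 72.00 Ω
Branch 2 (series LC): Z₂ = j(X_L − X_C) = j225.6 Ω
Parallel: Z = Z₁Z₂/(Z₁+Z₂), |Z| = 68.59 Ω, ∠Z = 17.70°
I = V/|Z| = 4.86/68.59 = 70.86 mA

70.86 mA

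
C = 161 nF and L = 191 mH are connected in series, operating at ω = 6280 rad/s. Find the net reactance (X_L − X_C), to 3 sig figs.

210 Ω

X_L = ωL = 1200 Ω
X_C = 1/(ωC) = 989 Ω
X = 1200 − 989 = 210 Ω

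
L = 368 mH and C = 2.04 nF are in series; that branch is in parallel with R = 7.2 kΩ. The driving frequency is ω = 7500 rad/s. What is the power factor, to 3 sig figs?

0.993

X_L = ωL = 2760 Ω
X_C = 1/(ωC) = 65400 Ω
Branch 1: Z₁ = R = 7200 Ω
Branch 2 (series LC): Z₂ = j(X_L − X_C) = −j62600 Ω
Parallel: Z = Z₁Z₂/(Z₁+Z₂), |Z| = 7150 Ω, ∠Z = -6.56°
cos φ = cos(-6.56°) = 0.993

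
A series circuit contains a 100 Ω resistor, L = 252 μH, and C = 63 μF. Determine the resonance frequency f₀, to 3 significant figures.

1.26 kHz

ω₀ = 1/√(LC) = 1/√(0.000252 × 6.3e-05) = 7937 rad/s
f₀ = ω₀/(2π) = 1.26 kHz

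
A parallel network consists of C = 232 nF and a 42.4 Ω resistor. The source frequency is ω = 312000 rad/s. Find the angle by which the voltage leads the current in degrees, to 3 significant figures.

X_C = 1/(ωC) = 13.8 Ω
Parallel: admittances add. Y = 1/R + jωC
Y = (0.0236 + j0.0724) S
|Y| = 0.0761 S → |Z| = 1/|Y| = 13.1 Ω, ∠Z = −∠Y = -72.0°

-72.0°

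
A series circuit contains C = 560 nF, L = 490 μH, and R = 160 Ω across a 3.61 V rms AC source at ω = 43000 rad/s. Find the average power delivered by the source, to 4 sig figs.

80.14 mW

X_L = ωL = 21.07 Ω
X_C = 1/(ωC) = 41.53 Ω
Net reactance X = X_L − X_C = -20.46 Ω
Z = 160.0 − j20.46 Ω
|Z| = √(160.0² + 20.46²) = 161.3 Ω
∠Z = arctan(-20.46/160.0) = -7.287°
I = V/|Z| = 22.38 mA
P = VI cos φ = 3.61 × 0.02238 × cos(-7.287°) = 80.14 mW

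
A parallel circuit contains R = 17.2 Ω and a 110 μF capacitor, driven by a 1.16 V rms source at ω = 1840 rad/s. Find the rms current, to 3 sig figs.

X_C = 1/(ωC) = 4.94 Ω
Parallel: admittances add. Y = 1/R + jωC
Y = (0.0581 + j0.202) S
|Y| = 0.211 S → |Z| = 1/|Y| = 4.75 Ω, ∠Z = −∠Y = -74.0°
I = V/|Z| = 1.16/4.75 = 244 mA

244 mA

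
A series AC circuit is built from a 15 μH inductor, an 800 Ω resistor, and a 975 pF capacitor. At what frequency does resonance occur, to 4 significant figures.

ω₀ = 1/√(LC) = 1/√(1.5e-05 × 9.75e-10) = 8.269e+06 rad/s
f₀ = ω₀/(2π) = 1.316 MHz

1.316 MHz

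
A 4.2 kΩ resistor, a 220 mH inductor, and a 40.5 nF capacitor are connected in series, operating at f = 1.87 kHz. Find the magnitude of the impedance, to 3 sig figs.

ω = 2πf = 11750 rad/s
X_L = ωL = 2580 Ω
X_C = 1/(ωC) = 2100 Ω
Net reactance X = X_L − X_C = 483 Ω
Z = 4200 + j483 Ω
|Z| = √(4200² + 483²) = 4230 Ω

4230 Ω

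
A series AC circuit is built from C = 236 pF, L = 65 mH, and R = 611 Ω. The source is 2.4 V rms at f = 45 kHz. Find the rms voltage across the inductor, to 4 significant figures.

ω = 2πf = 282700 rad/s
X_L = ωL = 18380 Ω
X_C = 1/(ωC) = 14990 Ω
Net reactance X = X_L − X_C = 3392 Ω
Z = 611.0 + j3392 Ω
|Z| = √(611.0² + 3392²) = 3447 Ω
I = V/|Z| = 696.3 μA
V_L = I·|Z_L| = 0.0006963 × 18380 = 12.80 V

12.80 V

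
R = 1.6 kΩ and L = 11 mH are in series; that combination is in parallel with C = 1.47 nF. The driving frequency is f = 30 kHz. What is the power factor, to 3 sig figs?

0.994

ω = 2πf = 188500 rad/s
X_L = ωL = 2070 Ω
X_C = 1/(ωC) = 3610 Ω
Branch 1 (R+jX_L): Z₁ = 1600 + j2070 Ω, |Z₁| = 2620 Ω
Branch 2 (−jX_C): Z₂ = −j3610 Ω
Parallel: Z = Z₁Z₂/(Z₁+Z₂), |Z| = 4260 Ω, ∠Z = 6.17°
cos φ = cos(6.17°) = 0.994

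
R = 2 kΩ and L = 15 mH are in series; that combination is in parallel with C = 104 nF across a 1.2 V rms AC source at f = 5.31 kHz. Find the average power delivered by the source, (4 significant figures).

ω = 2πf = 33360 rad/s
X_L = ωL = 500.5 Ω
X_C = 1/(ωC) = 288.2 Ω
Branch 1 (R+jX_L): Z₁ = 2000 + j500.5 Ω, |Z₁| = 2062 Ω
Branch 2 (−jX_C): Z₂ = −j288.2 Ω
Parallel: Z = Z₁Z₂/(Z₁+Z₂), |Z| = 295.4 Ω, ∠Z = -82.01°
I = V/|Z| = 4.062 mA
P = VI cos φ = 1.2 × 0.004062 × cos(-82.01°) = 677.6 μW

677.6 μW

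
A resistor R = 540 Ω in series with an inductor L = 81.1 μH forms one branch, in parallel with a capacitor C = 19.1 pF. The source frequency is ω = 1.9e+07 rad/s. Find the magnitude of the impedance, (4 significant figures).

3385 Ω

X_L = ωL = 1541 Ω
X_C = 1/(ωC) = 2756 Ω
Branch 1 (R+jX_L): Z₁ = 540.0 + j1541 Ω, |Z₁| = 1633 Ω
Branch 2 (−jX_C): Z₂ = −j2756 Ω
Parallel: Z = Z₁Z₂/(Z₁+Z₂), |Z| = 3385 Ω, ∠Z = 46.72°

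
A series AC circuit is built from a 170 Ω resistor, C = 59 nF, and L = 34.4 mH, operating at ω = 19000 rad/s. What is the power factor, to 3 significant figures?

X_L = ωL = 654 Ω
X_C = 1/(ωC) = 892 Ω
Net reactance X = X_L − X_C = -238 Ω
Z = 170 − j238 Ω
|Z| = √(170² + 238²) = 293 Ω
∠Z = arctan(-238/170) = -54.5°
cos φ = cos(-54.5°) = 0.580

0.580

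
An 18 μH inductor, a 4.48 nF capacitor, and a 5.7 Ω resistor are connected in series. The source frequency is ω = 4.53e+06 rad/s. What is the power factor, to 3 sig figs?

X_L = ωL = 81.5 Ω
X_C = 1/(ωC) = 49.3 Ω
Net reactance X = X_L − X_C = 32.3 Ω
Z = 5.70 + j32.3 Ω
|Z| = √(5.70² + 32.3²) = 32.8 Ω
∠Z = arctan(32.3/5.70) = 80.0°
cos φ = cos(80.0°) = 0.174

0.174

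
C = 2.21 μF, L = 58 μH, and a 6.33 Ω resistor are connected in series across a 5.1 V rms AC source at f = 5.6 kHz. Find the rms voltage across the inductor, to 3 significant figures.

ω = 2πf = 35190 rad/s
X_L = ωL = 2.04 Ω
X_C = 1/(ωC) = 12.9 Ω
Net reactance X = X_L − X_C = -10.8 Ω
Z = 6.33 − j10.8 Ω
|Z| = √(6.33² + 10.8²) = 12.5 Ω
I = V/|Z| = 407 mA
V_L = I·|Z_L| = 0.407 × 2.04 = 0.830 V

0.830 V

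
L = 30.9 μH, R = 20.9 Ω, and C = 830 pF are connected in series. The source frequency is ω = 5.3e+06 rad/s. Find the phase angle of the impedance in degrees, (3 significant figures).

X_L = ωL = 164 Ω
X_C = 1/(ωC) = 227 Ω
Net reactance X = X_L − X_C = -63.6 Ω
Z = 20.9 − j63.6 Ω
|Z| = √(20.9² + 63.6²) = 66.9 Ω
∠Z = arctan(-63.6/20.9) = -71.8°

-71.8°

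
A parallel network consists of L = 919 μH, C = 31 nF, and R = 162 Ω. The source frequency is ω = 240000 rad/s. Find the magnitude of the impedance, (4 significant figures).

X_L = ωL = 220.6 Ω
X_C = 1/(ωC) = 134.4 Ω
Parallel: admittances add. Y = 1/R + 1/(jωL) + jωC
Y = (0.006173 + j0.002906) S
|Y| = 0.006823 S → |Z| = 1/|Y| = 146.6 Ω, ∠Z = −∠Y = -25.21°

146.6 Ω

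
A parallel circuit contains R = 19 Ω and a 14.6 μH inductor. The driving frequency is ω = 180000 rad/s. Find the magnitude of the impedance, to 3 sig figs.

2.60 Ω

X_L = ωL = 2.63 Ω
Parallel: admittances add. Y = 1/R + 1/(jωL)
Y = (0.0526 − j0.381) S
|Y| = 0.384 S → |Z| = 1/|Y| = 2.60 Ω, ∠Z = −∠Y = 82.1°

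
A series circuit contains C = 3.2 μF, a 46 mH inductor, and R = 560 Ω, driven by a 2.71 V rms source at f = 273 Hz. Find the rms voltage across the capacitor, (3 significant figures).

ω = 2πf = 1715 rad/s
X_L = ωL = 78.9 Ω
X_C = 1/(ωC) = 182 Ω
Net reactance X = X_L − X_C = -103 Ω
Z = 560 − j103 Ω
|Z| = √(560² + 103²) = 569 Ω
I = V/|Z| = 4.76 mA
V_C = I·|Z_C| = 0.00476 × 182 = 0.867 V

0.867 V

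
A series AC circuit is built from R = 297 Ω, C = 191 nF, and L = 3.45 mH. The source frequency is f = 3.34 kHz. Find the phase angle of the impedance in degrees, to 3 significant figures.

ω = 2πf = 20990 rad/s
X_L = ωL = 72.4 Ω
X_C = 1/(ωC) = 249 Ω
Net reactance X = X_L − X_C = -177 Ω
Z = 297 − j177 Ω
|Z| = √(297² + 177²) = 346 Ω
∠Z = arctan(-177/297) = -30.8°

-30.8°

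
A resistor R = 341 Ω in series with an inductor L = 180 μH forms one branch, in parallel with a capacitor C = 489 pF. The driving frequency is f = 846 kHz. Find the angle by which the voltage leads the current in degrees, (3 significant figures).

ω = 2πf = 5.316e+06 rad/s
X_L = ωL = 957 Ω
X_C = 1/(ωC) = 385 Ω
Branch 1 (R+jX_L): Z₁ = 341 + j957 Ω, |Z₁| = 1020 Ω
Branch 2 (−jX_C): Z₂ = −j385 Ω
Parallel: Z = Z₁Z₂/(Z₁+Z₂), |Z| = 587 Ω, ∠Z = -78.8°

-78.8°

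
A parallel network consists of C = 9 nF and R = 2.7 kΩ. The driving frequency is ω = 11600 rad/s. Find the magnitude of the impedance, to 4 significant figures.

X_C = 1/(ωC) = 9579 Ω
Parallel: admittances add. Y = 1/R + jωC
Y = (0.0003704 + j0.0001044) S
|Y| = 0.0003848 S → |Z| = 1/|Y| = 2599 Ω, ∠Z = −∠Y = -15.74°

2599 Ω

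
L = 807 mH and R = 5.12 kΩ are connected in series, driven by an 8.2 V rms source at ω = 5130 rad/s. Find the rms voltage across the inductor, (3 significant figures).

X_L = ωL = 4140 Ω
Z = 5120 + j4140 Ω
|Z| = √(5120² + 4140²) = 6580 Ω
I = V/|Z| = 1.25 mA
V_L = I·|Z_L| = 0.00125 × 4140 = 5.16 V

5.16 V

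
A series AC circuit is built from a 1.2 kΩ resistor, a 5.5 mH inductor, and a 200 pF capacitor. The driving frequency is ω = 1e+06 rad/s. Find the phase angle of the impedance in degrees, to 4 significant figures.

22.62°

X_L = ωL = 5500 Ω
X_C = 1/(ωC) = 5000 Ω
Net reactance X = X_L − X_C = 500.0 Ω
Z = 1200 + j500.0 Ω
|Z| = √(1200² + 500.0²) = 1300 Ω
∠Z = arctan(500.0/1200) = 22.62°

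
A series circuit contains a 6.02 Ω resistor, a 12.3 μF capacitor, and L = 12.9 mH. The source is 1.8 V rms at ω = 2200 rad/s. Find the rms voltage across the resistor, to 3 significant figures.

X_L = ωL = 28.4 Ω
X_C = 1/(ωC) = 37.0 Ω
Net reactance X = X_L − X_C = -8.57 Ω
Z = 6.02 − j8.57 Ω
|Z| = √(6.02² + 8.57²) = 10.5 Ω
I = V/|Z| = 172 mA
V_R = I·|Z_R| = 0.172 × 6.02 = 1.03 V

1.03 V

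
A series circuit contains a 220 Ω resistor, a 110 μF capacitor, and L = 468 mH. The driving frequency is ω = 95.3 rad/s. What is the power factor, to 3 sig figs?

X_L = ωL = 44.6 Ω
X_C = 1/(ωC) = 95.4 Ω
Net reactance X = X_L − X_C = -50.8 Ω
Z = 220 − j50.8 Ω
|Z| = √(220² + 50.8²) = 226 Ω
∠Z = arctan(-50.8/220) = -13.0°
cos φ = cos(-13.0°) = 0.974

0.974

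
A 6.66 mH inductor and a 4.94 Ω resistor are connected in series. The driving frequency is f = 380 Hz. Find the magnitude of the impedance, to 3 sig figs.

ω = 2πf = 2388 rad/s
X_L = ωL = 15.9 Ω
Z = 4.94 + j15.9 Ω
|Z| = √(4.94² + 15.9²) = 16.7 Ω

16.7 Ω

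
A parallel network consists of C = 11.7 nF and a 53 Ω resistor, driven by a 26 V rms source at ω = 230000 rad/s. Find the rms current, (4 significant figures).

495.5 mA

X_C = 1/(ωC) = 371.6 Ω
Parallel: admittances add. Y = 1/R + jωC
Y = (0.01887 + j0.002691) S
|Y| = 0.01906 S → |Z| = 1/|Y| = 52.47 Ω, ∠Z = −∠Y = -8.117°
I = V/|Z| = 26/52.47 = 495.5 mA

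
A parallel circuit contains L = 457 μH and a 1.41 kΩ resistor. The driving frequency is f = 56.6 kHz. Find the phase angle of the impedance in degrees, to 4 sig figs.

ω = 2πf = 355600 rad/s
X_L = ωL = 162.5 Ω
Parallel: admittances add. Y = 1/R + 1/(jωL)
Y = (0.0007092 − j0.006153) S
|Y| = 0.006194 S → |Z| = 1/|Y| = 161.5 Ω, ∠Z = −∠Y = 83.42°

83.42°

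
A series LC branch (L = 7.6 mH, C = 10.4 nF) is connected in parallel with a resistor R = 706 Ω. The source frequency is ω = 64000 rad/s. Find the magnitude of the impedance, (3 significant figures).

580 Ω

X_L = ωL = 486 Ω
X_C = 1/(ωC) = 1500 Ω
Branch 1: Z₁ = R = 706 Ω
Branch 2 (series LC): Z₂ = j(X_L − X_C) = −j1020 Ω
Parallel: Z = Z₁Z₂/(Z₁+Z₂), |Z| = 580 Ω, ∠Z = -34.8°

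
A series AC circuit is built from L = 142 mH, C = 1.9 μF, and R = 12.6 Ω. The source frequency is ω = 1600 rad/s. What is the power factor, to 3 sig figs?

X_L = ωL = 227 Ω
X_C = 1/(ωC) = 329 Ω
Net reactance X = X_L − X_C = -102 Ω
Z = 12.6 − j102 Ω
|Z| = √(12.6² + 102²) = 103 Ω
∠Z = arctan(-102/12.6) = -82.9°
cos φ = cos(-82.9°) = 0.123

0.123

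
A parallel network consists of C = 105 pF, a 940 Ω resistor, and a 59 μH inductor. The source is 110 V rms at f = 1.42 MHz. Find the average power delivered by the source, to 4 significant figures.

ω = 2πf = 8.922e+06 rad/s
X_L = ωL = 526.4 Ω
X_C = 1/(ωC) = 1067 Ω
Parallel: admittances add. Y = 1/R + 1/(jωL) + jωC
Y = (0.001064 − j0.0009629) S
|Y| = 0.001435 S → |Z| = 1/|Y| = 696.9 Ω, ∠Z = −∠Y = 42.15°
I = V/|Z| = 157.8 mA
P = VI cos φ = 110 × 0.1578 × cos(42.15°) = 12.87 W

12.87 W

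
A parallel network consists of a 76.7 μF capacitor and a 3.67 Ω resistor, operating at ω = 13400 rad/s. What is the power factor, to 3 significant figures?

0.256

X_C = 1/(ωC) = 0.973 Ω
Parallel: admittances add. Y = 1/R + jωC
Y = (0.272 + j1.03) S
|Y| = 1.06 S → |Z| = 1/|Y| = 0.940 Ω, ∠Z = −∠Y = -75.2°
cos φ = cos(-75.2°) = 0.256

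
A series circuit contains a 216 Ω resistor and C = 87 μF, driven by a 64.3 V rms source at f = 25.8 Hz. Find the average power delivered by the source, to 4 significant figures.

17.28 W

ω = 2πf = 162.1 rad/s
X_C = 1/(ωC) = 70.91 Ω
Z = 216.0 − j70.91 Ω
|Z| = √(216.0² + 70.91²) = 227.3 Ω
∠Z = arctan(-70.91/216.0) = -18.17°
I = V/|Z| = 282.8 mA
P = VI cos φ = 64.3 × 0.2828 × cos(-18.17°) = 17.28 W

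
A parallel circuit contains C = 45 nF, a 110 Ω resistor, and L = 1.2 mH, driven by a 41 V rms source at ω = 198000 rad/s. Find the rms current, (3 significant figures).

X_L = ωL = 238 Ω
X_C = 1/(ωC) = 112 Ω
Parallel: admittances add. Y = 1/R + 1/(jωL) + jωC
Y = (0.00909 + j0.00470) S
|Y| = 0.0102 S → |Z| = 1/|Y| = 97.7 Ω, ∠Z = −∠Y = -27.3°
I = V/|Z| = 41/97.7 = 420 mA

420 mA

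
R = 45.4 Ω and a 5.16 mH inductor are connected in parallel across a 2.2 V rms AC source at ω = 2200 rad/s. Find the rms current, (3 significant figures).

200 mA

X_L = ωL = 11.4 Ω
Parallel: admittances add. Y = 1/R + 1/(jωL)
Y = (0.0220 − j0.0881) S
|Y| = 0.0908 S → |Z| = 1/|Y| = 11.0 Ω, ∠Z = −∠Y = 76.0°
I = V/|Z| = 2.2/11.0 = 200 mA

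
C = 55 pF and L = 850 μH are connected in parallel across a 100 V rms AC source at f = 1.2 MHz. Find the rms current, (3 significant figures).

25.9 mA

ω = 2πf = 7.54e+06 rad/s
X_L = ωL = 6410 Ω
X_C = 1/(ωC) = 2410 Ω
Parallel: admittances add. Y = 1/(jωL) + jωC
Y = (0 + j0.000259) S
|Y| = 0.000259 S → |Z| = 1/|Y| = 3870 Ω, ∠Z = −∠Y = -90.0°
I = V/|Z| = 100/3870 = 25.9 mA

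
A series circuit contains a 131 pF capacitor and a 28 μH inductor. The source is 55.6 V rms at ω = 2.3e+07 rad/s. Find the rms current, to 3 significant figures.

178 mA

X_L = ωL = 644 Ω
X_C = 1/(ωC) = 332 Ω
Net reactance X = X_L − X_C = 312 Ω
Z = j312 Ω
|Z| = √(0² + 312²) = 312 Ω
I = V/|Z| = 55.6/312 = 178 mA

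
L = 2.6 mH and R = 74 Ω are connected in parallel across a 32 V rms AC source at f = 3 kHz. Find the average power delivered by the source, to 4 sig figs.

13.84 W

ω = 2πf = 18850 rad/s
X_L = ωL = 49.01 Ω
Parallel: admittances add. Y = 1/R + 1/(jωL)
Y = (0.01351 − j0.02040) S
|Y| = 0.02447 S → |Z| = 1/|Y| = 40.86 Ω, ∠Z = −∠Y = 56.48°
I = V/|Z| = 783.2 mA
P = VI cos φ = 32 × 0.7832 × cos(56.48°) = 13.84 W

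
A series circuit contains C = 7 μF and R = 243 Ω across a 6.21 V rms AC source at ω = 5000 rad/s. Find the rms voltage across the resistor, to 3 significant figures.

X_C = 1/(ωC) = 28.6 Ω
Z = 243 − j28.6 Ω
|Z| = √(243² + 28.6²) = 245 Ω
I = V/|Z| = 25.4 mA
V_R = I·|Z_R| = 0.0254 × 243 = 6.17 V

6.17 V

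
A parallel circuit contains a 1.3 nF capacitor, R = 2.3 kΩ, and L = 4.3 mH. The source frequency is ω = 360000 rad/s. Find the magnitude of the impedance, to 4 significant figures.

2129 Ω

X_L = ωL = 1548 Ω
X_C = 1/(ωC) = 2137 Ω
Parallel: admittances add. Y = 1/R + 1/(jωL) + jωC
Y = (0.0004348 − j0.0001780) S
|Y| = 0.0004698 S → |Z| = 1/|Y| = 2129 Ω, ∠Z = −∠Y = 22.26°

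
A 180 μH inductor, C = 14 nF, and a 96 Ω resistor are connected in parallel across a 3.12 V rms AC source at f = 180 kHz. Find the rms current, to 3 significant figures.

ω = 2πf = 1.131e+06 rad/s
X_L = ωL = 204 Ω
X_C = 1/(ωC) = 63.2 Ω
Parallel: admittances add. Y = 1/R + 1/(jωL) + jωC
Y = (0.0104 + j0.0109) S
|Y| = 0.0151 S → |Z| = 1/|Y| = 66.3 Ω, ∠Z = −∠Y = -46.4°
I = V/|Z| = 3.12/66.3 = 47.1 mA

47.1 mA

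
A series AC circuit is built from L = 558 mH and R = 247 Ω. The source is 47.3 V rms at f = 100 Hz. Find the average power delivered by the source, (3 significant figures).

3.00 W

ω = 2πf = 628.3 rad/s
X_L = ωL = 351 Ω
Z = 247 + j351 Ω
|Z| = √(247² + 351²) = 429 Ω
∠Z = arctan(351/247) = 54.8°
I = V/|Z| = 110 mA
P = VI cos φ = 47.3 × 0.110 × cos(54.8°) = 3.00 W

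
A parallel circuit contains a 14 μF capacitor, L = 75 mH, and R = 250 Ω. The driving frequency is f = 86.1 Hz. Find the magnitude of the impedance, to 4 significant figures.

57.03 Ω

ω = 2πf = 541.0 rad/s
X_L = ωL = 40.57 Ω
X_C = 1/(ωC) = 132.0 Ω
Parallel: admittances add. Y = 1/R + 1/(jωL) + jωC
Y = (0.004000 − j0.01707) S
|Y| = 0.01754 S → |Z| = 1/|Y| = 57.03 Ω, ∠Z = −∠Y = 76.81°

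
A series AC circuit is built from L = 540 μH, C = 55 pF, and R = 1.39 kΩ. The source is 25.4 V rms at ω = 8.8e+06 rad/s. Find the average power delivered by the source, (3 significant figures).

X_L = ωL = 4750 Ω
X_C = 1/(ωC) = 2070 Ω
Net reactance X = X_L − X_C = 2690 Ω
Z = 1390 + j2690 Ω
|Z| = √(1390² + 2690²) = 3020 Ω
∠Z = arctan(2690/1390) = 62.6°
I = V/|Z| = 8.40 mA
P = VI cos φ = 25.4 × 0.00840 × cos(62.6°) = 98.0 mW

98.0 mW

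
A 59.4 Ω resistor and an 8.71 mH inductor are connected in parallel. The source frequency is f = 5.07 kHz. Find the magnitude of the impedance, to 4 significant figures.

58.08 Ω

ω = 2πf = 31860 rad/s
X_L = ωL = 277.5 Ω
Parallel: admittances add. Y = 1/R + 1/(jωL)
Y = (0.01684 − j0.003604) S
|Y| = 0.01722 S → |Z| = 1/|Y| = 58.08 Ω, ∠Z = −∠Y = 12.08°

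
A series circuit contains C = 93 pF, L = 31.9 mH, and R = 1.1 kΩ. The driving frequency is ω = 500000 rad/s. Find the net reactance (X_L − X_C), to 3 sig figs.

-5560 Ω

X_L = ωL = 15900 Ω
X_C = 1/(ωC) = 21500 Ω
X = 15900 − 21500 = -5560 Ω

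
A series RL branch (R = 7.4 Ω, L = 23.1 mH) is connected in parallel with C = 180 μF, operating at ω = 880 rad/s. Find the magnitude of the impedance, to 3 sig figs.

X_L = ωL = 20.3 Ω
X_C = 1/(ωC) = 6.31 Ω
Branch 1 (R+jX_L): Z₁ = 7.40 + j20.3 Ω, |Z₁| = 21.6 Ω
Branch 2 (−jX_C): Z₂ = −j6.31 Ω
Parallel: Z = Z₁Z₂/(Z₁+Z₂), |Z| = 8.62 Ω, ∠Z = -82.2°

8.62 Ω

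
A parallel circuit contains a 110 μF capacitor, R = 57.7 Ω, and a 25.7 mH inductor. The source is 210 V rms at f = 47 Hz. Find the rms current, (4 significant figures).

ω = 2πf = 295.3 rad/s
X_L = ωL = 7.589 Ω
X_C = 1/(ωC) = 30.78 Ω
Parallel: admittances add. Y = 1/R + 1/(jωL) + jωC
Y = (0.01733 − j0.09928) S
|Y| = 0.1008 S → |Z| = 1/|Y| = 9.923 Ω, ∠Z = −∠Y = 80.10°
I = V/|Z| = 210/9.923 = 21.16 A

21.16 A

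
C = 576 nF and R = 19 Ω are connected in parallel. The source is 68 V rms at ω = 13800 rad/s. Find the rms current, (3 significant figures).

X_C = 1/(ωC) = 126 Ω
Parallel: admittances add. Y = 1/R + jωC
Y = (0.0526 + j0.00795) S
|Y| = 0.0532 S → |Z| = 1/|Y| = 18.8 Ω, ∠Z = −∠Y = -8.59°
I = V/|Z| = 68/18.8 = 3.62 A

3.62 A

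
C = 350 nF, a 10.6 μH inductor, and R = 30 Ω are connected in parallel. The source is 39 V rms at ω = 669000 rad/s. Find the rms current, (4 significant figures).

3.858 A

X_L = ωL = 7.091 Ω
X_C = 1/(ωC) = 4.271 Ω
Parallel: admittances add. Y = 1/R + 1/(jωL) + jωC
Y = (0.03333 + j0.09313) S
|Y| = 0.09892 S → |Z| = 1/|Y| = 10.11 Ω, ∠Z = −∠Y = -70.31°
I = V/|Z| = 39/10.11 = 3.858 A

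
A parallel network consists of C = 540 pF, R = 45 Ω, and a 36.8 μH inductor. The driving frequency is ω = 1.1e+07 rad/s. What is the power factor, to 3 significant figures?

0.988

X_L = ωL = 405 Ω
X_C = 1/(ωC) = 168 Ω
Parallel: admittances add. Y = 1/R + 1/(jωL) + jωC
Y = (0.0222 + j0.00347) S
|Y| = 0.0225 S → |Z| = 1/|Y| = 44.5 Ω, ∠Z = −∠Y = -8.87°
cos φ = cos(-8.87°) = 0.988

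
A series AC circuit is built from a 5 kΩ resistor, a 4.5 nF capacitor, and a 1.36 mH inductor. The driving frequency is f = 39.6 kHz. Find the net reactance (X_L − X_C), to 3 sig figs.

ω = 2πf = 248800 rad/s
X_L = ωL = 338 Ω
X_C = 1/(ωC) = 893 Ω
X = 338 − 893 = -555 Ω

-555 Ω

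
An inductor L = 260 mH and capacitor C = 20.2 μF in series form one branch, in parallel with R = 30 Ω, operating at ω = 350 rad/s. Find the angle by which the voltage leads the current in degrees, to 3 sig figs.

X_L = ωL = 91.0 Ω
X_C = 1/(ωC) = 141 Ω
Branch 1: Z₁ = R = 30.0 Ω
Branch 2 (series LC): Z₂ = j(X_L − X_C) = −j50.4 Ω
Parallel: Z = Z₁Z₂/(Z₁+Z₂), |Z| = 25.8 Ω, ∠Z = -30.7°

-30.7°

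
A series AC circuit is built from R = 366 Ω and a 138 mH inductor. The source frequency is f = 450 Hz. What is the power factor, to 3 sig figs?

ω = 2πf = 2827 rad/s
X_L = ωL = 390 Ω
Z = 366 + j390 Ω
|Z| = √(366² + 390²) = 535 Ω
∠Z = arctan(390/366) = 46.8°
cos φ = cos(46.8°) = 0.684

0.684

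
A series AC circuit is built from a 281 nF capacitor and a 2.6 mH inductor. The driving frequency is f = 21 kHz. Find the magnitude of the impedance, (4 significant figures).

ω = 2πf = 131900 rad/s
X_L = ωL = 343.1 Ω
X_C = 1/(ωC) = 26.97 Ω
Net reactance X = X_L − X_C = 316.1 Ω
Z = j316.1 Ω
|Z| = √(0² + 316.1²) = 316.1 Ω

316.1 Ω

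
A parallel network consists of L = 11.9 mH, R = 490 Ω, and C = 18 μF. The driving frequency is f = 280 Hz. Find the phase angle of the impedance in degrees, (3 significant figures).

82.8°

ω = 2πf = 1759 rad/s
X_L = ωL = 20.9 Ω
X_C = 1/(ωC) = 31.6 Ω
Parallel: admittances add. Y = 1/R + 1/(jωL) + jωC
Y = (0.00204 − j0.0161) S
|Y| = 0.0162 S → |Z| = 1/|Y| = 61.6 Ω, ∠Z = −∠Y = 82.8°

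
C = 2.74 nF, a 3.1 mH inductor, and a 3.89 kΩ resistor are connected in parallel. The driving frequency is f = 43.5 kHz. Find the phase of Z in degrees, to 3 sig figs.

59.2°

ω = 2πf = 273300 rad/s
X_L = ωL = 847 Ω
X_C = 1/(ωC) = 1340 Ω
Parallel: admittances add. Y = 1/R + 1/(jωL) + jωC
Y = (0.000257 − j0.000431) S
|Y| = 0.000502 S → |Z| = 1/|Y| = 1990 Ω, ∠Z = −∠Y = 59.2°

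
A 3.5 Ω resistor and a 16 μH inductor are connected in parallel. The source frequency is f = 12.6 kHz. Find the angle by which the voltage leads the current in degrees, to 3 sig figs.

ω = 2πf = 79170 rad/s
X_L = ωL = 1.27 Ω
Parallel: admittances add. Y = 1/R + 1/(jωL)
Y = (0.286 − j0.789) S
|Y| = 0.840 S → |Z| = 1/|Y| = 1.19 Ω, ∠Z = −∠Y = 70.1°

70.1°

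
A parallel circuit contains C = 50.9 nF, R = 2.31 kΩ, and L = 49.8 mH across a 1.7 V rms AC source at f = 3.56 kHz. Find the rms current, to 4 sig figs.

ω = 2πf = 22370 rad/s
X_L = ωL = 1114 Ω
X_C = 1/(ωC) = 878.3 Ω
Parallel: admittances add. Y = 1/R + 1/(jωL) + jωC
Y = (0.0004329 + j0.0002408) S
|Y| = 0.0004954 S → |Z| = 1/|Y| = 2019 Ω, ∠Z = −∠Y = -29.09°
I = V/|Z| = 1.7/2019 = 842.1 μA

842.1 μA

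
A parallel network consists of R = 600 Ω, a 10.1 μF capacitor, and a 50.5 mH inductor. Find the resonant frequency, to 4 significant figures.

222.9 Hz

ω₀ = 1/√(LC) = 1/√(0.0505 × 1.01e-05) = 1400 rad/s
f₀ = ω₀/(2π) = 222.9 Hz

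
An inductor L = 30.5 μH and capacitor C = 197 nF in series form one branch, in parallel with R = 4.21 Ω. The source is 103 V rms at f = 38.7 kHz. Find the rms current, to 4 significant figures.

ω = 2πf = 243200 rad/s
X_L = ωL = 7.416 Ω
X_C = 1/(ωC) = 20.88 Ω
Branch 1: Z₁ = R = 4.210 Ω
Branch 2 (series LC): Z₂ = j(X_L − X_C) = −j13.46 Ω
Parallel: Z = Z₁Z₂/(Z₁+Z₂), |Z| = 4.018 Ω, ∠Z = -17.37°
I = V/|Z| = 103/4.018 = 25.63 A

25.63 A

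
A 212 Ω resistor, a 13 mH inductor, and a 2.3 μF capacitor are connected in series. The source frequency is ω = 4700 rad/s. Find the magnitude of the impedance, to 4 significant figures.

X_L = ωL = 61.10 Ω
X_C = 1/(ωC) = 92.51 Ω
Net reactance X = X_L − X_C = -31.41 Ω
Z = 212.0 − j31.41 Ω
|Z| = √(212.0² + 31.41²) = 214.3 Ω

214.3 Ω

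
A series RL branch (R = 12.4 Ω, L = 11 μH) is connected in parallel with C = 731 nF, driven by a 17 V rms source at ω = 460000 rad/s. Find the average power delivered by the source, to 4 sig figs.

X_L = ωL = 5.060 Ω
X_C = 1/(ωC) = 2.974 Ω
Branch 1 (R+jX_L): Z₁ = 12.40 + j5.060 Ω, |Z₁| = 13.39 Ω
Branch 2 (−jX_C): Z₂ = −j2.974 Ω
Parallel: Z = Z₁Z₂/(Z₁+Z₂), |Z| = 3.167 Ω, ∠Z = -77.35°
I = V/|Z| = 5.367 A
P = VI cos φ = 17 × 5.367 × cos(-77.35°) = 19.98 W

19.98 W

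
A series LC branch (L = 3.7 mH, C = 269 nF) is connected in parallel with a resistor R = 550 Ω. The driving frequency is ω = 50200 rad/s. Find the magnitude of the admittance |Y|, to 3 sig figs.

X_L = ωL = 186 Ω
X_C = 1/(ωC) = 74.1 Ω
Branch 1: Z₁ = R = 550 Ω
Branch 2 (series LC): Z₂ = j(X_L − X_C) = j112 Ω
Parallel: Z = Z₁Z₂/(Z₁+Z₂), |Z| = 109 Ω, ∠Z = 78.5°
|Y| = 1/|Z| = 9.14 mS

9.14 mS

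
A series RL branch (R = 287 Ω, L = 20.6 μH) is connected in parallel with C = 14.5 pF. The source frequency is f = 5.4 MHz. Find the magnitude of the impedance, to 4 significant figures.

1126 Ω

ω = 2πf = 3.393e+07 rad/s
X_L = ωL = 698.9 Ω
X_C = 1/(ωC) = 2033 Ω
Branch 1 (R+jX_L): Z₁ = 287.0 + j698.9 Ω, |Z₁| = 755.6 Ω
Branch 2 (−jX_C): Z₂ = −j2033 Ω
Parallel: Z = Z₁Z₂/(Z₁+Z₂), |Z| = 1126 Ω, ∠Z = 55.53°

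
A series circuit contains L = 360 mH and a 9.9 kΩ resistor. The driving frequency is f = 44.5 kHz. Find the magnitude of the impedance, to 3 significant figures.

101000 Ω

ω = 2πf = 279600 rad/s
X_L = ωL = 101000 Ω
Z = 9900 + j101000 Ω
|Z| = √(9900² + 101000²) = 101000 Ω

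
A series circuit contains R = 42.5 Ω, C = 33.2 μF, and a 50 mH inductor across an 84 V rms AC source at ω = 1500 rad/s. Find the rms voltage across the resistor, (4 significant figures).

X_L = ωL = 75.00 Ω
X_C = 1/(ωC) = 20.08 Ω
Net reactance X = X_L − X_C = 54.92 Ω
Z = 42.50 + j54.92 Ω
|Z| = √(42.50² + 54.92²) = 69.44 Ω
I = V/|Z| = 1.210 A
V_R = I·|Z_R| = 1.210 × 42.50 = 51.41 V

51.41 V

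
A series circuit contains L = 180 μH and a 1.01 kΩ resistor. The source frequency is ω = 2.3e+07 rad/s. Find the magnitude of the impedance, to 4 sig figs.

4261 Ω

X_L = ωL = 4140 Ω
Z = 1010 + j4140 Ω
|Z| = √(1010² + 4140²) = 4261 Ω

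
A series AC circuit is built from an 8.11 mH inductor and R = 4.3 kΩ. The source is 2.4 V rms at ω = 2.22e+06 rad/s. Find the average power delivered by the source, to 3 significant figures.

X_L = ωL = 18000 Ω
Z = 4300 + j18000 Ω
|Z| = √(4300² + 18000²) = 18500 Ω
∠Z = arctan(18000/4300) = 76.6°
I = V/|Z| = 130 μA
P = VI cos φ = 2.4 × 0.000130 × cos(76.6°) = 72.3 μW

72.3 μW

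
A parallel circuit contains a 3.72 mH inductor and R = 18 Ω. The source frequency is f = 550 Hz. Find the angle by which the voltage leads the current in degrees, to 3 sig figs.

ω = 2πf = 3456 rad/s
X_L = ωL = 12.9 Ω
Parallel: admittances add. Y = 1/R + 1/(jωL)
Y = (0.0556 − j0.0778) S
|Y| = 0.0956 S → |Z| = 1/|Y| = 10.5 Ω, ∠Z = −∠Y = 54.5°

54.5°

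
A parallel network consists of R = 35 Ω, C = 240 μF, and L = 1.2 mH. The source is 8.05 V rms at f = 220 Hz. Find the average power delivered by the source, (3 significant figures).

ω = 2πf = 1382 rad/s
X_L = ωL = 1.66 Ω
X_C = 1/(ωC) = 3.01 Ω
Parallel: admittances add. Y = 1/R + 1/(jωL) + jωC
Y = (0.0286 − j0.271) S
|Y| = 0.273 S → |Z| = 1/|Y| = 3.67 Ω, ∠Z = −∠Y = 84.0°
I = V/|Z| = 2.19 A
P = VI cos φ = 8.05 × 2.19 × cos(84.0°) = 1.85 W

1.85 W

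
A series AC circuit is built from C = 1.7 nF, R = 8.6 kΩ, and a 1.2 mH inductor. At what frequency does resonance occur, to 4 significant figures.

ω₀ = 1/√(LC) = 1/√(0.0012 × 1.7e-09) = 700100 rad/s
f₀ = ω₀/(2π) = 111.4 kHz

111.4 kHz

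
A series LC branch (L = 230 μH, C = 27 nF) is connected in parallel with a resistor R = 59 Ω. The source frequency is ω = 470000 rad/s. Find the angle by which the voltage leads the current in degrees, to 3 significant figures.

X_L = ωL = 108 Ω
X_C = 1/(ωC) = 78.8 Ω
Branch 1: Z₁ = R = 59.0 Ω
Branch 2 (series LC): Z₂ = j(X_L − X_C) = j29.3 Ω
Parallel: Z = Z₁Z₂/(Z₁+Z₂), |Z| = 26.2 Ω, ∠Z = 63.6°

63.6°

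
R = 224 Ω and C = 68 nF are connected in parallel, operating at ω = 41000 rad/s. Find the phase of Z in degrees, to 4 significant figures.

X_C = 1/(ωC) = 358.7 Ω
Parallel: admittances add. Y = 1/R + jωC
Y = (0.004464 + j0.002788) S
|Y| = 0.005263 S → |Z| = 1/|Y| = 190.0 Ω, ∠Z = −∠Y = -31.99°

-31.99°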